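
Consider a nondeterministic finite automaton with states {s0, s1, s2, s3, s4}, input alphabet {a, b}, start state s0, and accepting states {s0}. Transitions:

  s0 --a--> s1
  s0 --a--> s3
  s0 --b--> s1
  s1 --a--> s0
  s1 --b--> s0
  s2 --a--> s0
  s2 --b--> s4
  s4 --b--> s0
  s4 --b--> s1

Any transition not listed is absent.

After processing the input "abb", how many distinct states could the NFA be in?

1

Start in {s0}.
Read 'a': {s0} → {s1, s3}.
Read 'b': {s1, s3} → {s0}.
Read 'b': {s0} → {s1}.
That set has 1 state.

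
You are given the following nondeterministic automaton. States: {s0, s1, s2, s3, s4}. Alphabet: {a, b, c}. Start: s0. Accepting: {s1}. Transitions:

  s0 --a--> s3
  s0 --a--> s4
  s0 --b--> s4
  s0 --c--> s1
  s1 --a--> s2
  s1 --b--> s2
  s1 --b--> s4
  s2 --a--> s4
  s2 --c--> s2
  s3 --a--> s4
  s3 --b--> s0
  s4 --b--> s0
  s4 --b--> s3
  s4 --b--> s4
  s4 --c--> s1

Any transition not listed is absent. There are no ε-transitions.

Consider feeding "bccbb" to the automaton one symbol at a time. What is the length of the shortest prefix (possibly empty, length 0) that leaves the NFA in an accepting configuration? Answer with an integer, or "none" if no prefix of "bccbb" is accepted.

Start in {s0}.
Read 'b': {s0} → {s4}.
Read 'c': {s4} → {s1}.
None of the earlier sets intersect F, but {s1} does.

2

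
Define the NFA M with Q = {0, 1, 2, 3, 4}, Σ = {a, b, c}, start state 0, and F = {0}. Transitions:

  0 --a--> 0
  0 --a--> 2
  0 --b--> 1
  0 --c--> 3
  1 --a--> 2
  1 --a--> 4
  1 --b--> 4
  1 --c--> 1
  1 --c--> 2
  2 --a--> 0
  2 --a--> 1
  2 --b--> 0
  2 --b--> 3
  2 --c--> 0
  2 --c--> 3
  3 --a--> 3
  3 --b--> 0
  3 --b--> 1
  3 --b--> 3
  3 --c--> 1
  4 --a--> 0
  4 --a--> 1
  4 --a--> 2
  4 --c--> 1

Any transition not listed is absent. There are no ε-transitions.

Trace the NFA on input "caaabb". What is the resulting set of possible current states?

Start in {0}.
Read 'c': 0→{3}; now {3}.
Read 'a': 3→{3}; now {3}.
Read 'a': 3→{3}; now {3}.
Read 'a': 3→{3}; now {3}.
Read 'b': 3→{0, 1, 3}; now {0, 1, 3}.
Read 'b': 0→{1}, 1→{4}, 3→{0, 1, 3}; now {0, 1, 3, 4}.

{0, 1, 3, 4}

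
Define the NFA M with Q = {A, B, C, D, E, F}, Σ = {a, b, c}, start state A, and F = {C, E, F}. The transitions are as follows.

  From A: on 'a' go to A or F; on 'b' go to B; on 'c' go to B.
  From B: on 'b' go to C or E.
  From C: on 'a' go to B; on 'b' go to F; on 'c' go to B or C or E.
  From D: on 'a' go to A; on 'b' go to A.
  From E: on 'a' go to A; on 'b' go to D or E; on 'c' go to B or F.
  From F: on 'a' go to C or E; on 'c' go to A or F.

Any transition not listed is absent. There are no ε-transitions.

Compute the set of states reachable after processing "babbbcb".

∅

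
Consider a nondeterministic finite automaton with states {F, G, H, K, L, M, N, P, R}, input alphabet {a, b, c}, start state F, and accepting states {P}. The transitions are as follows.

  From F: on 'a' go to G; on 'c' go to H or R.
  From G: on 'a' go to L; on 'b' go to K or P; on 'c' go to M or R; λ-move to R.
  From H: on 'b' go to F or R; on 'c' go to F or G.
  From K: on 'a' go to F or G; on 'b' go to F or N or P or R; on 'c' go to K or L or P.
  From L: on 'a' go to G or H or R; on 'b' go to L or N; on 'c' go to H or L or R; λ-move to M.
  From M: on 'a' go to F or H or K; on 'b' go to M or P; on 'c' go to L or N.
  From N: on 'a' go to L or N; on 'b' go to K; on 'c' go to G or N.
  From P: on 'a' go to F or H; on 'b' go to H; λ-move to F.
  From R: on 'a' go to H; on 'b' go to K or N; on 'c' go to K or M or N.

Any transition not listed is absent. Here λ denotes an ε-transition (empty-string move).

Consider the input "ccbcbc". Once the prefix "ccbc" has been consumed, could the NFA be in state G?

Yes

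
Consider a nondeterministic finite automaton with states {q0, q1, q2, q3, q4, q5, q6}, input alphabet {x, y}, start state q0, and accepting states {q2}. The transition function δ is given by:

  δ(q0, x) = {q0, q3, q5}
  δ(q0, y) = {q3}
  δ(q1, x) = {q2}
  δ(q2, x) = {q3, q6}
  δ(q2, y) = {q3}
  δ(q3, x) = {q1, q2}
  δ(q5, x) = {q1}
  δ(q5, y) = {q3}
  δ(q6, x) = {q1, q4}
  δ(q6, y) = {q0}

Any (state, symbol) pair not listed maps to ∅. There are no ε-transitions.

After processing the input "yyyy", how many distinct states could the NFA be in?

Start in {q0}.
Read 'y': q0→{q3}; now {q3}.
Read 'y': q3→∅; now ∅.
The set is empty and remains empty for the remaining 2 symbols.
That set has 0 states.

0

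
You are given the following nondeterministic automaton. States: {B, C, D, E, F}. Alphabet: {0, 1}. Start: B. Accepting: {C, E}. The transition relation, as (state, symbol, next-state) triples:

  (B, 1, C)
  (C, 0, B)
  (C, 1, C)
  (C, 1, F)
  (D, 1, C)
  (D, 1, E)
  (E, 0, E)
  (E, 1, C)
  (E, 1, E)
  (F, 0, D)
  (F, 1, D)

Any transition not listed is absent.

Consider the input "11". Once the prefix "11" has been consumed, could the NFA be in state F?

Yes

Start in {B}.
Read '1': {B} → {C}.
Read '1': {C} → {C, F}.
State F is in {C, F}.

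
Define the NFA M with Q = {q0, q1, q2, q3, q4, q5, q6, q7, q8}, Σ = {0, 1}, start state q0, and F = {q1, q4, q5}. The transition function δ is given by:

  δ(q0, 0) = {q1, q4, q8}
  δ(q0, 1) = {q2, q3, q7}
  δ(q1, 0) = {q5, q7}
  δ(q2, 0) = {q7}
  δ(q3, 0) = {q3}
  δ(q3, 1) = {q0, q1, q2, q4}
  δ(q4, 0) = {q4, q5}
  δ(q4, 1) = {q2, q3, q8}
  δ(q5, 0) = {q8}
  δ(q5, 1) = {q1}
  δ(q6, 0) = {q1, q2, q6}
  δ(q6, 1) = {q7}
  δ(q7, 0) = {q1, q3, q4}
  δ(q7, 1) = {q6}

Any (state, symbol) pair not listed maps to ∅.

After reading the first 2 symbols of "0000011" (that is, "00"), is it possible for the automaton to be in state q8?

No

Start in {q0}.
Read '0': q0→{q1, q4, q8}; now {q1, q4, q8}.
Read '0': q1→{q5, q7}, q4→{q4, q5}, q8→∅; now {q4, q5, q7}.
State q8 is not in {q4, q5, q7}.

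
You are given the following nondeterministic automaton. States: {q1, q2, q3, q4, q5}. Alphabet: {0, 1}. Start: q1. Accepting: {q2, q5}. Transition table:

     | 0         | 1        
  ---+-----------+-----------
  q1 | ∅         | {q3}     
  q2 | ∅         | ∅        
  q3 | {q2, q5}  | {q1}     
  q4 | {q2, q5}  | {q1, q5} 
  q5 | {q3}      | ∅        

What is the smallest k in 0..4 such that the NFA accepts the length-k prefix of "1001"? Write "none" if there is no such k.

2

Start in {q1}.
Read '1': {q1} → {q3}.
Read '0': {q3} → {q2, q5}.
None of the earlier sets intersect F, but {q2, q5} does.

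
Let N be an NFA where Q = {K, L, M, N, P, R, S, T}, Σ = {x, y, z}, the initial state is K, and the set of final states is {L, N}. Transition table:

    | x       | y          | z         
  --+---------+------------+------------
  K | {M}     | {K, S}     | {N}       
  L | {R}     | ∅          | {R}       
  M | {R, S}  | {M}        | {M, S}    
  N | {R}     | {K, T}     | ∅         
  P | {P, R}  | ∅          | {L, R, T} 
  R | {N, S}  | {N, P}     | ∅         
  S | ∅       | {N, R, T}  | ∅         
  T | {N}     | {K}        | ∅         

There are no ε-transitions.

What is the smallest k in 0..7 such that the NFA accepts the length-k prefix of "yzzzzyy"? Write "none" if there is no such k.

2

Start in {K}.
Read 'y': K→{K, S}; now {K, S}.
Read 'z': K→{N}, S→∅; now {N}.
None of the earlier sets intersect F, but {N} does.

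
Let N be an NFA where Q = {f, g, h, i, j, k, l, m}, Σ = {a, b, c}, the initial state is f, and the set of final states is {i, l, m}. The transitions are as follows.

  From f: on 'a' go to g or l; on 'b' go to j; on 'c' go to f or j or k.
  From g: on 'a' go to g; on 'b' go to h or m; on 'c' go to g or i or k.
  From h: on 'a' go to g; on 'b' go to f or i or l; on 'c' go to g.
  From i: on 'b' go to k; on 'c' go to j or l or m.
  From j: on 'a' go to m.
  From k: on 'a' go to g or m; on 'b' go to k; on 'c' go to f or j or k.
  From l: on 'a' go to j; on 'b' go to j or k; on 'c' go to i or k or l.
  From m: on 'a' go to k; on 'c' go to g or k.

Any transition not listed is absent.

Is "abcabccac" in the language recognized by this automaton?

Yes

Start in {f}.
Read 'a': f→{g, l}; now {g, l}.
Read 'b': g→{h, m}, l→{j, k}; now {h, j, k, m}.
Read 'c': h→{g}, j→∅, k→{f, j, k}, m→{g, k}; now {f, g, j, k}.
Read 'a': f→{g, l}, g→{g}, j→{m}, k→{g, m}; now {g, l, m}.
Read 'b': g→{h, m}, l→{j, k}, m→∅; now {h, j, k, m}.
Read 'c': h→{g}, j→∅, k→{f, j, k}, m→{g, k}; now {f, g, j, k}.
Read 'c': f→{f, j, k}, g→{g, i, k}, j→∅, k→{f, j, k}; now {f, g, i, j, k}.
Read 'a': f→{g, l}, g→{g}, i→∅, j→{m}, k→{g, m}; now {g, l, m}.
Read 'c': g→{g, i, k}, l→{i, k, l}, m→{g, k}; now {g, i, k, l}.
The final set {g, i, k, l} contains the accepting states i, l.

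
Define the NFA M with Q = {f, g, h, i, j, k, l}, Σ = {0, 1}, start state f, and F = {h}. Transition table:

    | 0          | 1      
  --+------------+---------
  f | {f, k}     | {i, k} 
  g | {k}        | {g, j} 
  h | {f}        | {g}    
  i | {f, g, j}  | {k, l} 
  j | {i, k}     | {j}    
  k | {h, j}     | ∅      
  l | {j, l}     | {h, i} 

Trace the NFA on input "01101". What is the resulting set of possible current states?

{g, h, i, j}

Start in {f}.
Read '0': {f} → {f, k}.
Read '1': {f, k} → {i, k}.
Read '1': {i, k} → {k, l}.
Read '0': {k, l} → {h, j, l}.
Read '1': {h, j, l} → {g, h, i, j}.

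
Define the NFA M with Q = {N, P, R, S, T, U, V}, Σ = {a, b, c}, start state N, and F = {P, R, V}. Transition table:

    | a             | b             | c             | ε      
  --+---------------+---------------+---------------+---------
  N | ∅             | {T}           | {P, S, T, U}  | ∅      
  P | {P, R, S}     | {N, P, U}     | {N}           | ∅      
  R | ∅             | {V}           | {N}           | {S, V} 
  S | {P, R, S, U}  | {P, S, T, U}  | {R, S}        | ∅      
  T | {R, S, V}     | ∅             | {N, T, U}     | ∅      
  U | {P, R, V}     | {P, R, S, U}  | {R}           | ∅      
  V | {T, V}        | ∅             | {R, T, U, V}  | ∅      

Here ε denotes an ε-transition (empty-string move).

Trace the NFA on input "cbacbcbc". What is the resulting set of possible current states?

Start in {N}.
Read 'c': N→{P, S, T, U}; now {P, S, T, U}.
Read 'b': P→{N, P, U}, S→{P, S, T, U}, T→∅, U→{P, R, S, U}; union {N, P, R, S, T, U}; ε-closure = {N, P, R, S, T, U, V}.
Read 'a': N→∅, P→{P, R, S}, R→∅, S→{P, R, S, U}, T→{R, S, V}, U→{P, R, V}, V→{T, V}; now {P, R, S, T, U, V}.
Read 'c': P→{N}, R→{N}, S→{R, S}, T→{N, T, U}, U→{R}, V→{R, T, U, V}; now {N, R, S, T, U, V}.
Read 'b': N→{T}, R→{V}, S→{P, S, T, U}, T→∅, U→{P, R, S, U}, V→∅; now {P, R, S, T, U, V}.
Read 'c': P→{N}, R→{N}, S→{R, S}, T→{N, T, U}, U→{R}, V→{R, T, U, V}; now {N, R, S, T, U, V}.
Read 'b': N→{T}, R→{V}, S→{P, S, T, U}, T→∅, U→{P, R, S, U}, V→∅; now {P, R, S, T, U, V}.
Read 'c': P→{N}, R→{N}, S→{R, S}, T→{N, T, U}, U→{R}, V→{R, T, U, V}; now {N, R, S, T, U, V}.

{N, R, S, T, U, V}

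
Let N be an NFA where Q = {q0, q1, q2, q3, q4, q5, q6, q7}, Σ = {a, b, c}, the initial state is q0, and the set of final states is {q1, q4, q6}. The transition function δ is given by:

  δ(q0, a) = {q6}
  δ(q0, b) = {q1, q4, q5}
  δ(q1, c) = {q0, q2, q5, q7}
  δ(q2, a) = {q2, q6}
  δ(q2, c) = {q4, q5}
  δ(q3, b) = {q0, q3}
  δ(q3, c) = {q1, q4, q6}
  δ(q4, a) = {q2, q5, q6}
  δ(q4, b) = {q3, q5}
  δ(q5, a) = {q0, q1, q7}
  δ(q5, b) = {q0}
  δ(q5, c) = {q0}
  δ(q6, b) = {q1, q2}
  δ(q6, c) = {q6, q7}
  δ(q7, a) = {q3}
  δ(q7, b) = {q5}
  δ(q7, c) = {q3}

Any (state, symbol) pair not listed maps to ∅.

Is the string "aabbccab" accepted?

No

Start in {q0}.
Read 'a': {q0} → {q6}.
Read 'a': {q6} → ∅.
The set is empty and remains empty for the remaining 6 symbols.
The final set ∅ contains no accepting state.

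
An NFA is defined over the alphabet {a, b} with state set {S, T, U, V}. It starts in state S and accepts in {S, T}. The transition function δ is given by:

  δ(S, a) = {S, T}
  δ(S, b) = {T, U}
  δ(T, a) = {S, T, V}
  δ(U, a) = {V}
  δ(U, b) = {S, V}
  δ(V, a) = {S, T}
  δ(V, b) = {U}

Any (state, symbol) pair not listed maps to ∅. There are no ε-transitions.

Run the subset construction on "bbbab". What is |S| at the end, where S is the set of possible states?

Start in {S}.
Read 'b': {S} → {T, U}.
Read 'b': {T, U} → {S, V}.
Read 'b': {S, V} → {T, U}.
Read 'a': {T, U} → {S, T, V}.
Read 'b': {S, T, V} → {T, U}.
That set has 2 states.

2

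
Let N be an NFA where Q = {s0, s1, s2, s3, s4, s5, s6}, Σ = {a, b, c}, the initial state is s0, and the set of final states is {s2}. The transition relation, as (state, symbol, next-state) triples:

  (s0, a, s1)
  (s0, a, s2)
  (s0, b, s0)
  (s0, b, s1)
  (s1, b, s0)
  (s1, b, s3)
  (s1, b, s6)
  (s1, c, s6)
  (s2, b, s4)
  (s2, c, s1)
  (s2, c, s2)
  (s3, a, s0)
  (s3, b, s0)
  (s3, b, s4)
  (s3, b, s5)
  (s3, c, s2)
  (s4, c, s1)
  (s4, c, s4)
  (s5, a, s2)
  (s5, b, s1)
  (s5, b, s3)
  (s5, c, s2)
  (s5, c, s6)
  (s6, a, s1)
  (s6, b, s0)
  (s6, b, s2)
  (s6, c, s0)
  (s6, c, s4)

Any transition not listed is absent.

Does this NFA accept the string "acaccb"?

No

Start in {s0}.
Read 'a': {s0} → {s1, s2}.
Read 'c': {s1, s2} → {s1, s2, s6}.
Read 'a': {s1, s2, s6} → {s1}.
Read 'c': {s1} → {s6}.
Read 'c': {s6} → {s0, s4}.
Read 'b': {s0, s4} → {s0, s1}.
The final set {s0, s1} contains no accepting state.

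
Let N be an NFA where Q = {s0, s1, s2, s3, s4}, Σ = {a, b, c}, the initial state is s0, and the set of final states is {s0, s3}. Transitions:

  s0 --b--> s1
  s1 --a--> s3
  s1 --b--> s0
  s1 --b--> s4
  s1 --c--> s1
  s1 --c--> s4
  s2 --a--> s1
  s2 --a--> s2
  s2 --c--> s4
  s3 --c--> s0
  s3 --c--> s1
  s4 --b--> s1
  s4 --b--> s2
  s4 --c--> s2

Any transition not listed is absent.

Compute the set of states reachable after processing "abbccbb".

Start in {s0}.
Read 'a': {s0} → ∅.
The set is empty and remains empty for the remaining 6 symbols.

∅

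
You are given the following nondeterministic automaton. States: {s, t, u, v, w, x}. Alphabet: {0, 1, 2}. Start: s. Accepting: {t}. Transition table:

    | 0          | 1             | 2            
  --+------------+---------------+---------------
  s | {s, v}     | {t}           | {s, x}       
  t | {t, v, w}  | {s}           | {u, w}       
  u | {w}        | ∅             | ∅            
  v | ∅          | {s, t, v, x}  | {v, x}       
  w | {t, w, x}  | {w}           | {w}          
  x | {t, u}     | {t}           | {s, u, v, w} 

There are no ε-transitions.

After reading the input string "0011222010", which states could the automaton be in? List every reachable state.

{s, t, u, v, w, x}

Start in {s}.
Read '0': {s} → {s, v}.
Read '0': {s, v} → {s, v}.
Read '1': {s, v} → {s, t, v, x}.
Read '1': {s, t, v, x} → {s, t, v, x}.
Read '2': {s, t, v, x} → {s, u, v, w, x}.
Read '2': {s, u, v, w, x} → {s, u, v, w, x}.
Read '2': {s, u, v, w, x} → {s, u, v, w, x}.
Read '0': {s, u, v, w, x} → {s, t, u, v, w, x}.
Read '1': {s, t, u, v, w, x} → {s, t, v, w, x}.
Read '0': {s, t, v, w, x} → {s, t, u, v, w, x}.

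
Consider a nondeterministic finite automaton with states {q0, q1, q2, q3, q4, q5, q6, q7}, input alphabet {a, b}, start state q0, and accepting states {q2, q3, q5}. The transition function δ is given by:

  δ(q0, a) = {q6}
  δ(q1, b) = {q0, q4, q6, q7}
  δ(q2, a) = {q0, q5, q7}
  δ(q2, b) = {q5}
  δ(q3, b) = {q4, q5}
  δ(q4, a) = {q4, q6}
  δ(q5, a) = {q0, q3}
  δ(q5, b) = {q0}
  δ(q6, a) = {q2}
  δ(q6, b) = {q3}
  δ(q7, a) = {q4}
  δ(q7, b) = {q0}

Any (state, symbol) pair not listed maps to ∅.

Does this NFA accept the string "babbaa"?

No

Start in {q0}.
Read 'b': q0→∅; now ∅.
The set is empty and remains empty for the remaining 5 symbols.
The final set ∅ contains no accepting state.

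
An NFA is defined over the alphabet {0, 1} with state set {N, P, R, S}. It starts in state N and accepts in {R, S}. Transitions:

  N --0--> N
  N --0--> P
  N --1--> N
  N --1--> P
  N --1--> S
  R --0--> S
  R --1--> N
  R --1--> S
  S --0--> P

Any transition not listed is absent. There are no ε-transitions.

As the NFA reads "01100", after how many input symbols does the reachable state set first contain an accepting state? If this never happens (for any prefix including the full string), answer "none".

Start in {N}.
Read '0': {N} → {N, P}.
Read '1': {N, P} → {N, P, S}.
None of the earlier sets intersect F, but {N, P, S} does.

2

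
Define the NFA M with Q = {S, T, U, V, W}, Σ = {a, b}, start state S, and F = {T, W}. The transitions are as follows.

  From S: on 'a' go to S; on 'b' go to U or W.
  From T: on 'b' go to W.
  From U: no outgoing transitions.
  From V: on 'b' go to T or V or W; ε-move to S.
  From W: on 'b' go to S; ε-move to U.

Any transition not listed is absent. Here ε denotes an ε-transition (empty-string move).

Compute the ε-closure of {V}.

{S, V}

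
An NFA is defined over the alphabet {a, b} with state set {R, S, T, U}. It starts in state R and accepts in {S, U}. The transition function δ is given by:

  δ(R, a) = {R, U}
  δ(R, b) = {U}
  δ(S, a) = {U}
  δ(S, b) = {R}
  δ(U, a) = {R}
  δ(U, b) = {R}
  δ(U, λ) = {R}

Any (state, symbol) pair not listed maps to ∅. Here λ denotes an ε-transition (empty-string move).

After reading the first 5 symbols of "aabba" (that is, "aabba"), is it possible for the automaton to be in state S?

No

Start in {R}.
Read 'a': {R} → {R, U}.
Read 'a': {R, U} → {R, U}.
Read 'b': {R, U} → {R, U}.
Read 'b': {R, U} → {R, U}.
Read 'a': {R, U} → {R, U}.
State S is not in {R, U}.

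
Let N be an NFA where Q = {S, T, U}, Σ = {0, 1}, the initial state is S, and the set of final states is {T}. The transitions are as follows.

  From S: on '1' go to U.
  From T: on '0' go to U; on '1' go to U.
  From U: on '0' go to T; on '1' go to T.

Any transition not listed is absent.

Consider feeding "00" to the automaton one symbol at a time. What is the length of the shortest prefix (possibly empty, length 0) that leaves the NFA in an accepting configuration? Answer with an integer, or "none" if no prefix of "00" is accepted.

none

Start in {S}.
Read '0': {S} → ∅.
The set is empty and remains empty for the remaining 1 symbol.
No reachable set along the way intersects F.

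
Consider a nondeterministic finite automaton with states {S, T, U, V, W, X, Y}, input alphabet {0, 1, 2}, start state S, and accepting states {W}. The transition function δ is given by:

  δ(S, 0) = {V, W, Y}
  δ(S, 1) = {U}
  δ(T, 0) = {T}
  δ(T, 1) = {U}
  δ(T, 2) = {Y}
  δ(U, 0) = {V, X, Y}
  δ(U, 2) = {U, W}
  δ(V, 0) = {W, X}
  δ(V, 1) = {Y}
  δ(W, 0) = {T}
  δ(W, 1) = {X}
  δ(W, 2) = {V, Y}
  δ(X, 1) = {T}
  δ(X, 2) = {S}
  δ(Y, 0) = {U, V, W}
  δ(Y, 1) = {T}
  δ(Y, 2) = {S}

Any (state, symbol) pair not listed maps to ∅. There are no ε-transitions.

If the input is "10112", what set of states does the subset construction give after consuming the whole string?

{U, W, Y}

Start in {S}.
Read '1': S→{U}; now {U}.
Read '0': U→{V, X, Y}; now {V, X, Y}.
Read '1': V→{Y}, X→{T}, Y→{T}; now {T, Y}.
Read '1': T→{U}, Y→{T}; now {T, U}.
Read '2': T→{Y}, U→{U, W}; now {U, W, Y}.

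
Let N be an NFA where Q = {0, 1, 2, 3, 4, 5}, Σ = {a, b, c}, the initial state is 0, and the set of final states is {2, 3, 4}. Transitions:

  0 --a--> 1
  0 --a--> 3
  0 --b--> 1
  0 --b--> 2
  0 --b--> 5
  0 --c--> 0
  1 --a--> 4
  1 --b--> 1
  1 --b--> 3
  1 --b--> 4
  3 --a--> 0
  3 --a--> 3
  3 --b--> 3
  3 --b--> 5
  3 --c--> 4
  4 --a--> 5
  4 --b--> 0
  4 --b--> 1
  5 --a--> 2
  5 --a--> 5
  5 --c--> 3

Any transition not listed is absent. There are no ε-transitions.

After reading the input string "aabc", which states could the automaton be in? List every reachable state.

Start in {0}.
Read 'a': {0} → {1, 3}.
Read 'a': {1, 3} → {0, 3, 4}.
Read 'b': {0, 3, 4} → {0, 1, 2, 3, 5}.
Read 'c': {0, 1, 2, 3, 5} → {0, 3, 4}.

{0, 3, 4}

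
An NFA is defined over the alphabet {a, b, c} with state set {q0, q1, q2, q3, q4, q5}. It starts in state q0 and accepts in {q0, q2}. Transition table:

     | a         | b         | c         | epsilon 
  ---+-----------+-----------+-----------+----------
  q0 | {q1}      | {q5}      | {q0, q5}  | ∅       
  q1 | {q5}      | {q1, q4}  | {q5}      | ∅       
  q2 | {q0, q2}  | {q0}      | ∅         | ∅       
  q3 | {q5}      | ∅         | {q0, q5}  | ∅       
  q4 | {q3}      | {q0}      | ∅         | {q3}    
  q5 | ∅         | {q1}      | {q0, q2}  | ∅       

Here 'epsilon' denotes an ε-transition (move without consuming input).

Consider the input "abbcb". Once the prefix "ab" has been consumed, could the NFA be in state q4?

Start in {q0}.
Read 'a': q0→{q1}; now {q1}.
Read 'b': q1→{q1, q4}; union {q1, q4}; ε-closure = {q1, q3, q4}.
State q4 is in {q1, q3, q4}.

Yes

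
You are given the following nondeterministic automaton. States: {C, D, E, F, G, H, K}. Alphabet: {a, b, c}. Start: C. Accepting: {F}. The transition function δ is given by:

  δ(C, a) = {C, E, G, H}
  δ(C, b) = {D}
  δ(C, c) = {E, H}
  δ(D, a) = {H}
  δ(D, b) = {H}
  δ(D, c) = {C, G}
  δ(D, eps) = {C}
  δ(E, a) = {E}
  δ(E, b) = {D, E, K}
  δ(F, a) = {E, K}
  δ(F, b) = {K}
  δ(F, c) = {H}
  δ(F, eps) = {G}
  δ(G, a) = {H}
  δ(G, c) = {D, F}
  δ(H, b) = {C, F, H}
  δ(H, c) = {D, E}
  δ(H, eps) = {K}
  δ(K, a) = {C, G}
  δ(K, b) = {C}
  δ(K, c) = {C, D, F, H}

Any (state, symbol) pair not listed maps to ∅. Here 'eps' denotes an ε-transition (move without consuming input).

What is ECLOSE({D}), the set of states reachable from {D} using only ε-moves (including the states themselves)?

{C, D}

Begin with {D}.
ε-move D → C; add C.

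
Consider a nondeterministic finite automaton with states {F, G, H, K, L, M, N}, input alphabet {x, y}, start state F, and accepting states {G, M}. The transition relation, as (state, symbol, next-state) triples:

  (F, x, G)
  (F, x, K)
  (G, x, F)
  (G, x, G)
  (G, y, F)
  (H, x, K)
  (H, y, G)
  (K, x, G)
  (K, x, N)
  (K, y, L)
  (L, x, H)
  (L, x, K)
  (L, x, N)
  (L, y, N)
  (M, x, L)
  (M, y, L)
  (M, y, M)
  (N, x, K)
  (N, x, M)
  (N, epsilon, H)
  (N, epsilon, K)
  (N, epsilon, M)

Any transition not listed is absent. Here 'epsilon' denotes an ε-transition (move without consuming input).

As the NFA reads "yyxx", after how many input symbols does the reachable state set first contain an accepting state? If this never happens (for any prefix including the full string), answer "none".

none

Start in {F}.
Read 'y': F→∅; now ∅.
The set is empty and remains empty for the remaining 3 symbols.
No reachable set along the way intersects F.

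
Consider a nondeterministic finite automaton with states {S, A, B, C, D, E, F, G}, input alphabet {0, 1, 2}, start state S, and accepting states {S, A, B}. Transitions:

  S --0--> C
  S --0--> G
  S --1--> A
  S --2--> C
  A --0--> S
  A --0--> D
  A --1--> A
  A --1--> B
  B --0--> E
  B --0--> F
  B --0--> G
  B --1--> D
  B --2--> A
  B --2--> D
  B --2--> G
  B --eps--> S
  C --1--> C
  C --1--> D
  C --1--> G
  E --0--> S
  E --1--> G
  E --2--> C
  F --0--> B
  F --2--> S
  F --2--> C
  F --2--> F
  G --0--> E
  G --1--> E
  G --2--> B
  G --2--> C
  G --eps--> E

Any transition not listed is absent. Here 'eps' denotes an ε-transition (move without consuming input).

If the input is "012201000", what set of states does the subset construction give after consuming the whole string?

{S, C, E, G}

Start in {S}.
Read '0': {S} → {C, E, G}.
Read '1': {C, E, G} → {C, D, E, G}.
Read '2': {C, D, E, G} → {S, B, C}.
Read '2': {S, B, C} → {A, C, D, E, G}.
Read '0': {A, C, D, E, G} → {S, D, E}.
Read '1': {S, D, E} → {A, E, G}.
Read '0': {A, E, G} → {S, D, E}.
Read '0': {S, D, E} → {S, C, E, G}.
Read '0': {S, C, E, G} → {S, C, E, G}.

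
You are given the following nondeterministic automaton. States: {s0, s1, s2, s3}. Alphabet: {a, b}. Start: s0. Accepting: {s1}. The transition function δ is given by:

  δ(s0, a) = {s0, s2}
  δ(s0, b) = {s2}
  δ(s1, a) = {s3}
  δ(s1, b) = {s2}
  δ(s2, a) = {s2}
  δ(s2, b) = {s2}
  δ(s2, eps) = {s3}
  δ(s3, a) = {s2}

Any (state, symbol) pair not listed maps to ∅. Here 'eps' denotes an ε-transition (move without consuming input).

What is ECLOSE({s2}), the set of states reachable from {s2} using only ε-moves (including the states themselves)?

Begin with {s2}.
ε-move s2 → s3; add s3.

{s2, s3}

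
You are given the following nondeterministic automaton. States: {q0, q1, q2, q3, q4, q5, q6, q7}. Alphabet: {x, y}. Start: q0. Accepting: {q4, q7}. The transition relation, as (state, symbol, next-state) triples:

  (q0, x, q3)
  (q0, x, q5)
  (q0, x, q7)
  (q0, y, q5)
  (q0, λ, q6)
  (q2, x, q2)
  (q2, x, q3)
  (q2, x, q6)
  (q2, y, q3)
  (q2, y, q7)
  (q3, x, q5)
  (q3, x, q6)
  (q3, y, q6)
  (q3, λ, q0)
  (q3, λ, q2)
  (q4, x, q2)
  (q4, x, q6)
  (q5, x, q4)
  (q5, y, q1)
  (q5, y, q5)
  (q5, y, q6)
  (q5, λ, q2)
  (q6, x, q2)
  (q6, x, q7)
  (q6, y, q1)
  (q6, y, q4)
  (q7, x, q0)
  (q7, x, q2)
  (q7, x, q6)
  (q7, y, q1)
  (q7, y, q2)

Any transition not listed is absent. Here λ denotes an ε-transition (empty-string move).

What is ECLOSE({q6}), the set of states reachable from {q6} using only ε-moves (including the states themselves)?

Begin with {q6}.
No ε-moves leave this set, so the closure equals the set itself.

{q6}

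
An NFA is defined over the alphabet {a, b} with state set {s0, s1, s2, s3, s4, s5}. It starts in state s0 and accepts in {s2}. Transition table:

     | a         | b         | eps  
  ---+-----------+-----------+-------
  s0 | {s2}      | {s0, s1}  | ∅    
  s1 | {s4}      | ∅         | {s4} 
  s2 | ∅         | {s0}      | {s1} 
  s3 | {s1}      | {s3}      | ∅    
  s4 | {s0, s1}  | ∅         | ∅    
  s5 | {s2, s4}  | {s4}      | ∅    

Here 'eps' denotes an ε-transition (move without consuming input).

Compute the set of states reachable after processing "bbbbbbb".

Start in {s0}.
Read 'b': {s0} → {s0, s1, s4}.
Read 'b': {s0, s1, s4} → {s0, s1, s4}.
Read 'b': {s0, s1, s4} → {s0, s1, s4}.
Read 'b': {s0, s1, s4} → {s0, s1, s4}.
Read 'b': {s0, s1, s4} → {s0, s1, s4}.
Read 'b': {s0, s1, s4} → {s0, s1, s4}.
Read 'b': {s0, s1, s4} → {s0, s1, s4}.

{s0, s1, s4}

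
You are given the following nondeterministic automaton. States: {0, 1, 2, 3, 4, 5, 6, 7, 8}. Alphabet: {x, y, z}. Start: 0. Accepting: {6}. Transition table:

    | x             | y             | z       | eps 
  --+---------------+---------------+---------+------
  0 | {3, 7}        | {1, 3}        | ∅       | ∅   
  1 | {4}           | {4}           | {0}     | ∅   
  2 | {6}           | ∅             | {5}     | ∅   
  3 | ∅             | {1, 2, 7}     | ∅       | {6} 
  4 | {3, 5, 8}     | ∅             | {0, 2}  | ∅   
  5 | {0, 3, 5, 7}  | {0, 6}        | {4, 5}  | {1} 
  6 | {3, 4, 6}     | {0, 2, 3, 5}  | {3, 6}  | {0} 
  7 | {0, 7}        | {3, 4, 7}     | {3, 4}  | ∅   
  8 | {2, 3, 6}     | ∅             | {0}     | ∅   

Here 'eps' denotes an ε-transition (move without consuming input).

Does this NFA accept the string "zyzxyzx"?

Start in {0}.
Read 'z': 0→∅; now ∅.
The set is empty and remains empty for the remaining 6 symbols.
The final set ∅ contains no accepting state.

No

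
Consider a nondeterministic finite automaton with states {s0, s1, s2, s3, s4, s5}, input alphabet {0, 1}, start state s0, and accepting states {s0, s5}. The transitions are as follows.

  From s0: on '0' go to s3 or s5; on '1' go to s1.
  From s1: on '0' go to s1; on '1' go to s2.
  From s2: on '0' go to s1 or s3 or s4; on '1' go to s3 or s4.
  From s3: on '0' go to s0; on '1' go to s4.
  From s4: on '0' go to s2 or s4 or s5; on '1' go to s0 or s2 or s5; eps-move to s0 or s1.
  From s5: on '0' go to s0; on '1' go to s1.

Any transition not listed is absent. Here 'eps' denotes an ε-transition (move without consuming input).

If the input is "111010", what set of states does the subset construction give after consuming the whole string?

{s0, s1, s2, s3, s4, s5}

Start in {s0}.
Read '1': s0→{s1}; now {s1}.
Read '1': s1→{s2}; now {s2}.
Read '1': s2→{s3, s4}; union {s3, s4}; ε-closure = {s0, s1, s3, s4}.
Read '0': s0→{s3, s5}, s1→{s1}, s3→{s0}, s4→{s2, s4, s5}; now {s0, s1, s2, s3, s4, s5}.
Read '1': s0→{s1}, s1→{s2}, s2→{s3, s4}, s3→{s4}, s4→{s0, s2, s5}, s5→{s1}; now {s0, s1, s2, s3, s4, s5}.
Read '0': s0→{s3, s5}, s1→{s1}, s2→{s1, s3, s4}, s3→{s0}, s4→{s2, s4, s5}, s5→{s0}; now {s0, s1, s2, s3, s4, s5}.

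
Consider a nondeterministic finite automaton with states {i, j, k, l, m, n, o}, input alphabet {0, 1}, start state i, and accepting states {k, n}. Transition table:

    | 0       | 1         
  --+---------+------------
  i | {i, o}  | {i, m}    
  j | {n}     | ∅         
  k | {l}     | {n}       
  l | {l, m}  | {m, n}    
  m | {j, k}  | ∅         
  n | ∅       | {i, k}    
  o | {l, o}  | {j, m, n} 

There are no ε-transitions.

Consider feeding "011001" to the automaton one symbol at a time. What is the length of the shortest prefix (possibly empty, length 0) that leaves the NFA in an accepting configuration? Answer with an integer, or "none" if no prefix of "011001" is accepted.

2

Start in {i}.
Read '0': {i} → {i, o}.
Read '1': {i, o} → {i, j, m, n}.
None of the earlier sets intersect F, but {i, j, m, n} does.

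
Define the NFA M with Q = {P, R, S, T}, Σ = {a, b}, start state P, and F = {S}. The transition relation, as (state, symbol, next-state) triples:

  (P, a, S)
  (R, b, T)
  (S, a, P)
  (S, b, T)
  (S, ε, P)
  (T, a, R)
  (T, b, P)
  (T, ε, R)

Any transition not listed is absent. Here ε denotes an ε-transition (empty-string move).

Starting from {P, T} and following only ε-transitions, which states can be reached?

{P, R, T}

Begin with {P, T}.
ε-move T → R; add R.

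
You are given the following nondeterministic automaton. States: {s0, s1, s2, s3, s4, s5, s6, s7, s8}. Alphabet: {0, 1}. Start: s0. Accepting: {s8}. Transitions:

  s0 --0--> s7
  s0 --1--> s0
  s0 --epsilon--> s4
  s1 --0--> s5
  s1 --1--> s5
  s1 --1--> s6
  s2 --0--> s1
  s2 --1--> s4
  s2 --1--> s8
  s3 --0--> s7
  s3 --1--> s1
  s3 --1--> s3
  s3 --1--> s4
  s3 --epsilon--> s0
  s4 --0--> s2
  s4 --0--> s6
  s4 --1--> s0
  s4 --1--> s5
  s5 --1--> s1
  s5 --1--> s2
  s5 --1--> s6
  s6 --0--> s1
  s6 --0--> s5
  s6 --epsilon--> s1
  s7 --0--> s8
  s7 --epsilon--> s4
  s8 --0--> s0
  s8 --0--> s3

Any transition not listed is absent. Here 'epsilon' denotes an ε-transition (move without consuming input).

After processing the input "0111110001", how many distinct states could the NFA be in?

Start: ε-closure({s0}) = {s0, s4}.
Read '0': {s0, s4} → {s1, s2, s4, s6, s7}.
Read '1': {s1, s2, s4, s6, s7} → {s0, s1, s4, s5, s6, s8}.
Read '1': {s0, s1, s4, s5, s6, s8} → {s0, s1, s2, s4, s5, s6}.
Read '1': {s0, s1, s2, s4, s5, s6} → {s0, s1, s2, s4, s5, s6, s8}.
Read '1': {s0, s1, s2, s4, s5, s6, s8} → {s0, s1, s2, s4, s5, s6, s8}.
Read '1': {s0, s1, s2, s4, s5, s6, s8} → {s0, s1, s2, s4, s5, s6, s8}.
Read '0': {s0, s1, s2, s4, s5, s6, s8} → {s0, s1, s2, s3, s4, s5, s6, s7}.
Read '0': {s0, s1, s2, s3, s4, s5, s6, s7} → {s1, s2, s4, s5, s6, s7, s8}.
Read '0': {s1, s2, s4, s5, s6, s7, s8} → {s0, s1, s2, s3, s4, s5, s6, s8}.
Read '1': {s0, s1, s2, s3, s4, s5, s6, s8} → {s0, s1, s2, s3, s4, s5, s6, s8}.
That set has 8 states.

8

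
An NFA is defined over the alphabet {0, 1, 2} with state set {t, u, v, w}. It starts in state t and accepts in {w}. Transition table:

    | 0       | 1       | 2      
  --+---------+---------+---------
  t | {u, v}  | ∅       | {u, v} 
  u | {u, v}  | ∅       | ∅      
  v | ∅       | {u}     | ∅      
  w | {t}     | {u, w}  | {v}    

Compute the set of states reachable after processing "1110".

∅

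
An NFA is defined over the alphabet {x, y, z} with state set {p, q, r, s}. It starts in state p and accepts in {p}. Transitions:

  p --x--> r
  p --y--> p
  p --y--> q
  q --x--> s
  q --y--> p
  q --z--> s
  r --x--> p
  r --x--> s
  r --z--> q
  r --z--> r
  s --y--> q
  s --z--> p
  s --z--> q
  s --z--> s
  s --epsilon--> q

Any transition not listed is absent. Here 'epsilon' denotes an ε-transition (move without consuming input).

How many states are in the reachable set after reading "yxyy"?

2

Start in {p}.
Read 'y': p→{p, q}; now {p, q}.
Read 'x': p→{r}, q→{s}; union {r, s}; ε-closure = {q, r, s}.
Read 'y': q→{p}, r→∅, s→{q}; now {p, q}.
Read 'y': p→{p, q}, q→{p}; now {p, q}.
That set has 2 states.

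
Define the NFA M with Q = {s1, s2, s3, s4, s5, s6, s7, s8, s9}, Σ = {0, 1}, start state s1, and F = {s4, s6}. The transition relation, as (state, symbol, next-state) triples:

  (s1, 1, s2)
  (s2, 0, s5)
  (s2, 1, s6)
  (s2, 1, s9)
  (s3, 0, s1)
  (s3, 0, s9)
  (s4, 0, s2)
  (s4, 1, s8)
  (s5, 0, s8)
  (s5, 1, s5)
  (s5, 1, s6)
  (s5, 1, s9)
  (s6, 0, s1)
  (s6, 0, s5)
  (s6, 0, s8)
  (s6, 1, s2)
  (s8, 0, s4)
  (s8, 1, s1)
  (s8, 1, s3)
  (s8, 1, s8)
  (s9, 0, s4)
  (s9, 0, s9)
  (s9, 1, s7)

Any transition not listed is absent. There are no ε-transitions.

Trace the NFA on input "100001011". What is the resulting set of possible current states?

{s1, s2, s3, s5, s6, s7, s8, s9}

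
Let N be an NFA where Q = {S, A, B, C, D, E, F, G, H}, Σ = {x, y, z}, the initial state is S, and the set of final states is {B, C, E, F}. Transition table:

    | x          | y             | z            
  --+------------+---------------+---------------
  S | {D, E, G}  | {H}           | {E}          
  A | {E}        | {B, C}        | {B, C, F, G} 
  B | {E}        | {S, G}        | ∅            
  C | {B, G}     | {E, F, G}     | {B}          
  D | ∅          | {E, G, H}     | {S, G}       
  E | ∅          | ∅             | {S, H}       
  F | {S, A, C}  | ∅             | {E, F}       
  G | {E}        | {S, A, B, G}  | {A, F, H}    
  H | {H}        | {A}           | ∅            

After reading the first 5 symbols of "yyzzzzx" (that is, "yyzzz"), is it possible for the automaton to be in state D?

Start in {S}.
Read 'y': {S} → {H}.
Read 'y': {H} → {A}.
Read 'z': {A} → {B, C, F, G}.
Read 'z': {B, C, F, G} → {A, B, E, F, H}.
Read 'z': {A, B, E, F, H} → {S, B, C, E, F, G, H}.
State D is not in {S, B, C, E, F, G, H}.

No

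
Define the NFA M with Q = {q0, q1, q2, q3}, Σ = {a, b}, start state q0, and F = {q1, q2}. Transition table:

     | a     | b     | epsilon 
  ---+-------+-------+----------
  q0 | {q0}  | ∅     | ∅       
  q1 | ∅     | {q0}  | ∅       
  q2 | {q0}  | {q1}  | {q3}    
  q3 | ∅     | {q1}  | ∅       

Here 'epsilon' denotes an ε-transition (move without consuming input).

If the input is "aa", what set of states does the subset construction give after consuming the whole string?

Start in {q0}.
Read 'a': {q0} → {q0}.
Read 'a': {q0} → {q0}.

{q0}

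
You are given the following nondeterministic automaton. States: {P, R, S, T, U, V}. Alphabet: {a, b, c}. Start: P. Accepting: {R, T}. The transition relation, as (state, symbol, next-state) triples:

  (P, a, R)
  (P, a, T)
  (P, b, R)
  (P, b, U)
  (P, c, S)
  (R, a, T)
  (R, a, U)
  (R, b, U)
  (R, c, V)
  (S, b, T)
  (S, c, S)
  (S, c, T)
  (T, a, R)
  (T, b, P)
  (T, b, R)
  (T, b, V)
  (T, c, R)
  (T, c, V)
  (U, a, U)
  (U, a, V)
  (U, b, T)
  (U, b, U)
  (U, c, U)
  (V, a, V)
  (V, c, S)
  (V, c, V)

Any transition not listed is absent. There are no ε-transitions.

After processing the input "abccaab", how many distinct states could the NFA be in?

5

Start in {P}.
Read 'a': {P} → {R, T}.
Read 'b': {R, T} → {P, R, U, V}.
Read 'c': {P, R, U, V} → {S, U, V}.
Read 'c': {S, U, V} → {S, T, U, V}.
Read 'a': {S, T, U, V} → {R, U, V}.
Read 'a': {R, U, V} → {T, U, V}.
Read 'b': {T, U, V} → {P, R, T, U, V}.
That set has 5 states.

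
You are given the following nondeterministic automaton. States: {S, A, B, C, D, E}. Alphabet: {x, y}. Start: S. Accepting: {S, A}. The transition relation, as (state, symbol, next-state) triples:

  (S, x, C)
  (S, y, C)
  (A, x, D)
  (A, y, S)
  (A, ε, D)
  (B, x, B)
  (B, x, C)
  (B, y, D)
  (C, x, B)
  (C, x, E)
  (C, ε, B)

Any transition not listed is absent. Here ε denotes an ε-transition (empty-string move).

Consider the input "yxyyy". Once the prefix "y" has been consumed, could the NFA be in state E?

No

Start in {S}.
Read 'y': S→{C}; union {C}; ε-closure = {B, C}.
State E is not in {B, C}.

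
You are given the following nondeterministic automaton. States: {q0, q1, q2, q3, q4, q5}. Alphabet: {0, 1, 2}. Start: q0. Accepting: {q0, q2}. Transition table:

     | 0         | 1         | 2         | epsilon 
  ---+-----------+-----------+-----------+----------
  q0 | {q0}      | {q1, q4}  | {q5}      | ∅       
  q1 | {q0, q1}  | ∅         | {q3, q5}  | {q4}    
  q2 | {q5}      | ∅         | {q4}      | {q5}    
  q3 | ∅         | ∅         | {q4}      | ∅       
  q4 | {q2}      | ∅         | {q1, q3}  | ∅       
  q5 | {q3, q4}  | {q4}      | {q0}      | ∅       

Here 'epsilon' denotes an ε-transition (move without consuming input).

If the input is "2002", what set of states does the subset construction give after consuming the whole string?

Start in {q0}.
Read '2': {q0} → {q5}.
Read '0': {q5} → {q3, q4}.
Read '0': {q3, q4} → {q2, q5}.
Read '2': {q2, q5} → {q0, q4}.

{q0, q4}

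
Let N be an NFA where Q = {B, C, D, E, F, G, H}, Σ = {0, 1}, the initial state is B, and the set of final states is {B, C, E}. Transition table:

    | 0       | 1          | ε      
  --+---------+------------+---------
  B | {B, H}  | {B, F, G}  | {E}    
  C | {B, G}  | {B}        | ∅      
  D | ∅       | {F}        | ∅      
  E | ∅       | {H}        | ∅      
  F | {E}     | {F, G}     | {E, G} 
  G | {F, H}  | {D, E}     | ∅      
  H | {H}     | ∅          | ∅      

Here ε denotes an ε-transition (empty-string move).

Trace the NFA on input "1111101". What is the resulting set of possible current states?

Start: ε-closure({B}) = {B, E}.
Read '1': {B, E} → {B, E, F, G, H}.
Read '1': {B, E, F, G, H} → {B, D, E, F, G, H}.
Read '1': {B, D, E, F, G, H} → {B, D, E, F, G, H}.
Read '1': {B, D, E, F, G, H} → {B, D, E, F, G, H}.
Read '1': {B, D, E, F, G, H} → {B, D, E, F, G, H}.
Read '0': {B, D, E, F, G, H} → {B, E, F, G, H}.
Read '1': {B, E, F, G, H} → {B, D, E, F, G, H}.

{B, D, E, F, G, H}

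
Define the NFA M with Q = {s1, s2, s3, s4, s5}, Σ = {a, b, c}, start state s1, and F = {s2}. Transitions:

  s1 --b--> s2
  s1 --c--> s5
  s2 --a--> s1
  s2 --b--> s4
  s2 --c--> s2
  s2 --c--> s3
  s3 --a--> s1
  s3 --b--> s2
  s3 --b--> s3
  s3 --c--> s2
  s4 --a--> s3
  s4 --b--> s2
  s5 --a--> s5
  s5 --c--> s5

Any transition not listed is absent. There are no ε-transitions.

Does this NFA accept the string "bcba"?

No

Start in {s1}.
Read 'b': {s1} → {s2}.
Read 'c': {s2} → {s2, s3}.
Read 'b': {s2, s3} → {s2, s3, s4}.
Read 'a': {s2, s3, s4} → {s1, s3}.
The final set {s1, s3} contains no accepting state.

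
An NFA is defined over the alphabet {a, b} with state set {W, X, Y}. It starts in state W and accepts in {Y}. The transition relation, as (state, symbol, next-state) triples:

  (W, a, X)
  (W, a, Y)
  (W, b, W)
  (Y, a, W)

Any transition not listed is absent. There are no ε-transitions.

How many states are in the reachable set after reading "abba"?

Start in {W}.
Read 'a': W→{X, Y}; now {X, Y}.
Read 'b': X→∅, Y→∅; now ∅.
The set is empty and remains empty for the remaining 2 symbols.
That set has 0 states.

0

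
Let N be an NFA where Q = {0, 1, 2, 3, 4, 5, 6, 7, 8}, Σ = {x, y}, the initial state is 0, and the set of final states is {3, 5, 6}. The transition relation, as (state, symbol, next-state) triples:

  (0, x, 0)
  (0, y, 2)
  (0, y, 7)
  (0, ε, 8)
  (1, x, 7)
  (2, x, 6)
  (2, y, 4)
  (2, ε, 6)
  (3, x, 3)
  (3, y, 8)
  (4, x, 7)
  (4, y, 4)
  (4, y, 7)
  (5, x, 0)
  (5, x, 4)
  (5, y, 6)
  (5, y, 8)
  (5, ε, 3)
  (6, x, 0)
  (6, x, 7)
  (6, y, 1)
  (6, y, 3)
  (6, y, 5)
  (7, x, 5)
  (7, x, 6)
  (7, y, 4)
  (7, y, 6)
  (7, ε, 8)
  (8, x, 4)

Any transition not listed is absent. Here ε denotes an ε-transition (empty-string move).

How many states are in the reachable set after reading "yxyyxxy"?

8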